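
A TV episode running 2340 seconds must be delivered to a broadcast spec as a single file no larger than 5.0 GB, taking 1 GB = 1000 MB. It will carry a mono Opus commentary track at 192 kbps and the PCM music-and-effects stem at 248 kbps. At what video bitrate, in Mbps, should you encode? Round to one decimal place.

16.7 Mbps

Budget: 5.0 GB = 40000.0 Mb.
Total bitrate budget: 40000.0 Mb / 2340 s = 17.094 Mbps.
Audio total: 192 + 248 = 440 kbps = 0.440 Mbps.
Video: 17.094 − 0.440 = 16.654 Mbps.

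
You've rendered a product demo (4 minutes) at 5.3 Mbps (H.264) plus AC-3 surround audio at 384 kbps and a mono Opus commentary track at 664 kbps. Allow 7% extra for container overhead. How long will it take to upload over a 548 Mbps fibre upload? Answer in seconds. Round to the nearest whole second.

4 min = 240 s
Audio total: 384 + 664 = 1048 kbps = 1.048 Mbps.
Total bitrate: 6.348 Mbps.
File: 6.348 Mbps × 240 s = 1523.5 Mb.
With 7% container overhead: ×1.07. → 1630.2 Mb.
At 548 Mbps: 1630.2 / 548 = 3.0 s ≈ 2.97 seconds.

3 seconds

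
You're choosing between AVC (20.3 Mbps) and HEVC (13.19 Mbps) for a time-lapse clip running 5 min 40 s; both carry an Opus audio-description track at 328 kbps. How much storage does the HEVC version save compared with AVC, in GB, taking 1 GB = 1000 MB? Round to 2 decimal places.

0.30 GB

5 min 40 s = 340 s
Audio: 328 kbps = 0.328 Mbps.
AVC: 20.628 Mbps × 340 s = 7013.5 Mb = 0.877 GB.
HEVC: 13.518 Mbps × 340 s = 4596.1 Mb = 0.575 GB.
Saving: 0.877 − 0.575 = 0.302 GB.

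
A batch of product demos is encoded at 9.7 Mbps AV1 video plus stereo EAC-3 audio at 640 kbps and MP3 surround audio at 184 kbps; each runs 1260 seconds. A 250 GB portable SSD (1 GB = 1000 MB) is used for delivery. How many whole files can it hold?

Audio total: 640 + 184 = 824 kbps = 0.824 Mbps.
Total bitrate: 10.524 Mbps.
Per item: 10.524 Mbps × 1260 s = 13,260 Mb = 1,658 MB.
Capacity: 250 GB = 2,000,000 Mb; 150.83 items → 150 complete.

150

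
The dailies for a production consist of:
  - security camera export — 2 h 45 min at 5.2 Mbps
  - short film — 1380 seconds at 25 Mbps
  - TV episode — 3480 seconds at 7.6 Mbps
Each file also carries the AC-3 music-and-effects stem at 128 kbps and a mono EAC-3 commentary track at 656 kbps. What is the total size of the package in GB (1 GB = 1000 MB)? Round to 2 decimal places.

Audio total: 128 + 656 = 784 kbps = 0.784 Mbps.
security camera export: 5.984 Mbps × 9900 s = 59241.6 Mb
short film: 25.784 Mbps × 1380 s = 35581.9 Mb
TV episode: 8.384 Mbps × 3480 s = 29176.3 Mb
Total: 123999.8 Mb = 15500.0 MB.
= 15.50 GB.

15.50 GB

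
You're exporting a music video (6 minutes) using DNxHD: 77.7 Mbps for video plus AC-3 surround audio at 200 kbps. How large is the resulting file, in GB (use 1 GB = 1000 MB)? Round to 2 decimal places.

6 min = 360 s
Audio: 200 kbps = 0.200 Mbps.
Total bitrate: 77.7 + 0.200 = 77.900 Mbps.
Stream data: 77.900 Mbps × 360 s = 28044.0 Mb.
28,044 Mb ÷ 8 = 3,506 MB → 3.506 GB.

3.51 GB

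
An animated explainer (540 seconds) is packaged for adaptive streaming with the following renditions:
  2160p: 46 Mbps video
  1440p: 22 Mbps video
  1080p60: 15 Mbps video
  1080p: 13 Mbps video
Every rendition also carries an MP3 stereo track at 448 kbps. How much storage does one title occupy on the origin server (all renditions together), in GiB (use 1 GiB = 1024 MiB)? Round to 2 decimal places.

Audio: 448 kbps = 0.448 Mbps.
Sum of rendition bitrates: (46+0.448) + (22+0.448) + (15+0.448) + (13+0.448) = 97.792 Mbps.
× 540 s = 52,808 Mb = 6,601 MB = 6.148 GiB.

6.15 GiB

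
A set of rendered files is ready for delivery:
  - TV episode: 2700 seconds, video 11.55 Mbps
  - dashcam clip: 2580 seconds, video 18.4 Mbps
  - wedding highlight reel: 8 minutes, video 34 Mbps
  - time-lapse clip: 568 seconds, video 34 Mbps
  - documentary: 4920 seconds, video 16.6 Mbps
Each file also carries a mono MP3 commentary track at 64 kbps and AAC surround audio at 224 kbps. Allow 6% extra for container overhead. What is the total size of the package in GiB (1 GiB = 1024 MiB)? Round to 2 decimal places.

24.58 GiB

Audio total: 64 + 224 = 288 kbps = 0.288 Mbps.
TV episode: 11.838 Mbps × 2700 s × 1.06 = 33880.4 Mb
dashcam clip: 18.688 Mbps × 2580 s × 1.06 = 51107.9 Mb
wedding highlight reel: 34.288 Mbps × 480 s × 1.06 = 17445.7 Mb
time-lapse clip: 34.288 Mbps × 568 s × 1.06 = 20644.1 Mb
documentary: 16.888 Mbps × 4920 s × 1.06 = 88074.3 Mb
Total: 211152.4 Mb = 26394.1 MB.
= 24.58 GiB.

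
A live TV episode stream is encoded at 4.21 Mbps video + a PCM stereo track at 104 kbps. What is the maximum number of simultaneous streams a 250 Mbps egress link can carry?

Audio: 104 kbps = 0.104 Mbps.
Per-viewer media rate: 4.314 Mbps.
250 Mbps = 250.0 Mbps; 250.0 / 4.314 = 57.95 → 57 viewers.

57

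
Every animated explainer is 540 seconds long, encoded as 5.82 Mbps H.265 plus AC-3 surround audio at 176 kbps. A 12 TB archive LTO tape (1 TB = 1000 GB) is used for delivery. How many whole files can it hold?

29649

Audio: 176 kbps = 0.176 Mbps.
Total bitrate: 5.996 Mbps.
Per item: 5.996 Mbps × 540 s = 3,238 Mb = 404.7 MB.
Capacity: 12 TB = 96,000,000 Mb; 29649.40 items → 29649 complete.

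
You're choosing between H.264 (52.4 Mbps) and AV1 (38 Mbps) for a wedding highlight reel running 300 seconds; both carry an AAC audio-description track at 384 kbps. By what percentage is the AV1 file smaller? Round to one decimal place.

Audio: 384 kbps = 0.384 Mbps.
H.264: 52.784 Mbps × 300 s = 15835.2 Mb = 1.979 GB.
AV1: 38.384 Mbps × 300 s = 11515.2 Mb = 1.439 GB.
Reduction: (1 − 1.439/1.979) × 100 = 27.28%.

27.3%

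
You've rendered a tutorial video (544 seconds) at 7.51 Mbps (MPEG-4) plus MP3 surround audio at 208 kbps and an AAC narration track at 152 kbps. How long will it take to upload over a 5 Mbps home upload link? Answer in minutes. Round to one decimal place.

Audio total: 208 + 152 = 360 kbps = 0.360 Mbps.
Total bitrate: 7.870 Mbps.
File: 7.870 Mbps × 544 s = 4281.3 Mb.
At 5 Mbps: 4281.3 / 5 = 856.3 s ≈ 14.3 minutes.

14.3 minutes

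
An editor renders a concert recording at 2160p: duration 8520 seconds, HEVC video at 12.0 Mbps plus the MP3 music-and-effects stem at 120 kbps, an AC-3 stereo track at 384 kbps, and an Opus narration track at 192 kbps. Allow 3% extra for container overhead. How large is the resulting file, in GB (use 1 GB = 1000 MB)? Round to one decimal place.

Audio total: 120 + 384 + 192 = 696 kbps = 0.696 Mbps.
Total bitrate: 12.0 + 0.696 = 12.696 Mbps.
Stream data: 12.696 Mbps × 8520 s = 108169.9 Mb.
With 3% container overhead: ×1.03.
111,415 Mb ÷ 8 = 13,927 MB → 13.93 GB.

13.9 GB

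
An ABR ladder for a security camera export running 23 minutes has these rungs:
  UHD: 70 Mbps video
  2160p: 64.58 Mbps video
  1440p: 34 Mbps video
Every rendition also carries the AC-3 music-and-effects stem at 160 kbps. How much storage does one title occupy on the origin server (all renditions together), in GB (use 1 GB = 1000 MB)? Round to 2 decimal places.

23 min = 1380 s
Audio: 160 kbps = 0.160 Mbps.
Sum of rendition bitrates: (70+0.160) + (64.58+0.160) + (34+0.160) = 169.060 Mbps.
× 1380 s = 233,303 Mb = 29,163 MB = 29.16 GB.

29.16 GB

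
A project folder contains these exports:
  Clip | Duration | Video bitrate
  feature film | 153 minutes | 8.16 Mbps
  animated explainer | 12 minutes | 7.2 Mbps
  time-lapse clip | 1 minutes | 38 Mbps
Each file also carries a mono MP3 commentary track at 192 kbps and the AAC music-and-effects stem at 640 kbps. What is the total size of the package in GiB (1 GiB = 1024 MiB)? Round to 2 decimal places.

Audio total: 192 + 640 = 832 kbps = 0.832 Mbps.
feature film: 8.992 Mbps × 9180 s = 82546.6 Mb
animated explainer: 8.032 Mbps × 720 s = 5783.0 Mb
time-lapse clip: 38.832 Mbps × 60 s = 2329.9 Mb
Total: 90659.5 Mb = 11332.4 MB.
= 10.55 GiB.

10.55 GiB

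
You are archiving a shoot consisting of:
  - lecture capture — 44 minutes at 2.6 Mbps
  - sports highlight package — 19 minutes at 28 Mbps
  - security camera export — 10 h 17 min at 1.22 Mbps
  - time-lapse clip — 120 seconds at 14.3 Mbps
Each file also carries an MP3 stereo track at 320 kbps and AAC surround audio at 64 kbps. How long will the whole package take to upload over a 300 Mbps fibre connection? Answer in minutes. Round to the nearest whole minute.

6 minutes

Audio total: 320 + 64 = 384 kbps = 0.384 Mbps.
lecture capture: 2.984 Mbps × 2640 s = 7877.8 Mb
sports highlight package: 28.384 Mbps × 1140 s = 32357.8 Mb
security camera export: 1.604 Mbps × 37020 s = 59380.1 Mb
time-lapse clip: 14.684 Mbps × 120 s = 1762.1 Mb
Total: 101377.7 Mb = 12672.2 MB.
At 300 Mbps: 101377.7 / 300 = 338 s ≈ 5.63 minutes.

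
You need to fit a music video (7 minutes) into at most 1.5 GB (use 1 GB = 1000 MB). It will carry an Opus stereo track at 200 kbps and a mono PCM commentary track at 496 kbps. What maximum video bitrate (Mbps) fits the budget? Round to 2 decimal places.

27.88 Mbps

Budget: 1.5 GB = 12000.0 Mb.
7 min = 420 s
Total bitrate budget: 12000.0 Mb / 420 s = 28.571 Mbps.
Audio total: 200 + 496 = 696 kbps = 0.696 Mbps.
Video: 28.571 − 0.696 = 27.875 Mbps.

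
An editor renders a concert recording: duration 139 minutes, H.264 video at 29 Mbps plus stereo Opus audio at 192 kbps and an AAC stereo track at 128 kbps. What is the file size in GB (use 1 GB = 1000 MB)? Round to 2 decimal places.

30.57 GB

139 min = 8340 s
Audio total: 192 + 128 = 320 kbps = 0.320 Mbps.
Total bitrate: 29 + 0.320 = 29.320 Mbps.
Stream data: 29.320 Mbps × 8340 s = 244528.8 Mb.
244,529 Mb ÷ 8 = 30,566 MB → 30.57 GB.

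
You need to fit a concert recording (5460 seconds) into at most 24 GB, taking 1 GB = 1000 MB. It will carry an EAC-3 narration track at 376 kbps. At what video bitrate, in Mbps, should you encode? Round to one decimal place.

34.8 Mbps

Budget: 24 GB = 192000.0 Mb.
Total bitrate budget: 192000.0 Mb / 5460 s = 35.165 Mbps.
Audio: 376 kbps = 0.376 Mbps.
Video: 35.165 − 0.376 = 34.789 Mbps.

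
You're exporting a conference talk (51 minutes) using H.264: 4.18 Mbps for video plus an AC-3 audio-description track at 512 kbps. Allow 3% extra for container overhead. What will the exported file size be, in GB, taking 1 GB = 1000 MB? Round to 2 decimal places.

1.85 GB

51 min = 3060 s
Audio: 512 kbps = 0.512 Mbps.
Total bitrate: 4.18 + 0.512 = 4.692 Mbps.
Stream data: 4.692 Mbps × 3060 s = 14357.5 Mb.
With 3% container overhead: ×1.03.
14,788 Mb ÷ 8 = 1,849 MB → 1.849 GB.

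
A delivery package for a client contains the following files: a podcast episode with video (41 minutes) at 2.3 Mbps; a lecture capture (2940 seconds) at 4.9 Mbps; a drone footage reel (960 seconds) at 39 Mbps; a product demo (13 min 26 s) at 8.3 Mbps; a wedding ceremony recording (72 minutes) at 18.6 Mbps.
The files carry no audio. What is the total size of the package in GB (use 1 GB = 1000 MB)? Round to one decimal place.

18.1 GB

podcast episode with video: 2.300 Mbps × 2460 s = 5658.0 Mb
lecture capture: 4.900 Mbps × 2940 s = 14406.0 Mb
drone footage reel: 39.000 Mbps × 960 s = 37440.0 Mb
product demo: 8.300 Mbps × 806 s = 6689.8 Mb
wedding ceremony recording: 18.600 Mbps × 4320 s = 80352.0 Mb
Total: 144545.8 Mb = 18068.2 MB.
= 18.07 GB.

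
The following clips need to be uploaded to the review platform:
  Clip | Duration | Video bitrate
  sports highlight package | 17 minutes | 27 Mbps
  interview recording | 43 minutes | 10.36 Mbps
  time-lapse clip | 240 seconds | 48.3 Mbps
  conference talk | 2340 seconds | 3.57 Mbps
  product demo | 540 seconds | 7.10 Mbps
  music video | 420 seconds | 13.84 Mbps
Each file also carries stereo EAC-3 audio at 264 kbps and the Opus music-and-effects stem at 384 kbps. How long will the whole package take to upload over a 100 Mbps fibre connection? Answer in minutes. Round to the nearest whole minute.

Audio total: 264 + 384 = 648 kbps = 0.648 Mbps.
sports highlight package: 27.648 Mbps × 1020 s = 28201.0 Mb
interview recording: 11.008 Mbps × 2580 s = 28400.6 Mb
time-lapse clip: 48.948 Mbps × 240 s = 11747.5 Mb
conference talk: 4.218 Mbps × 2340 s = 9870.1 Mb
product demo: 7.748 Mbps × 540 s = 4183.9 Mb
music video: 14.488 Mbps × 420 s = 6085.0 Mb
Total: 88488.1 Mb = 11061.0 MB.
At 100 Mbps: 88488.1 / 100 = 885 s ≈ 14.7 minutes.

15 minutes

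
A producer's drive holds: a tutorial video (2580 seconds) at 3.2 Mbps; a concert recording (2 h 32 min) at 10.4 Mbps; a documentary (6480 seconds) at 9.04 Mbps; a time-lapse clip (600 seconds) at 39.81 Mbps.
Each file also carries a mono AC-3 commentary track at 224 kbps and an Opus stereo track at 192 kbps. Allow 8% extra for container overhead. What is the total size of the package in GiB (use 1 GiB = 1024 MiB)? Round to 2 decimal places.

Audio total: 224 + 192 = 416 kbps = 0.416 Mbps.
tutorial video: 3.616 Mbps × 2580 s × 1.08 = 10075.6 Mb
concert recording: 10.816 Mbps × 9120 s × 1.08 = 106533.3 Mb
documentary: 9.456 Mbps × 6480 s × 1.08 = 66176.9 Mb
time-lapse clip: 40.226 Mbps × 600 s × 1.08 = 26066.4 Mb
Total: 208852.2 Mb = 26106.5 MB.
= 24.31 GiB.

24.31 GiB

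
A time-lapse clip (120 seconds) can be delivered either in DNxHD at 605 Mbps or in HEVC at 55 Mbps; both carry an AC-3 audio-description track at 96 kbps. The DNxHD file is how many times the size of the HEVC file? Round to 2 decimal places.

10.98

Audio: 96 kbps = 0.096 Mbps.
DNxHD: 605.096 Mbps × 120 s = 72611.5 Mb = 9.076 GB.
HEVC: 55.096 Mbps × 120 s = 6611.5 Mb = 0.826 GB.
Ratio: 9.076 / 0.826 = 10.983.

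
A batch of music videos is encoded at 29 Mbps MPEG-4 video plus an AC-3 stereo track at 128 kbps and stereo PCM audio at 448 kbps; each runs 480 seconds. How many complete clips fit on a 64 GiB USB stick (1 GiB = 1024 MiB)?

Audio total: 128 + 448 = 576 kbps = 0.576 Mbps.
Total bitrate: 29.576 Mbps.
Per item: 29.576 Mbps × 480 s = 14,196 Mb = 1,775 MB.
Capacity: 64 GiB = 549,756 Mb; 38.72 items → 38 complete.

38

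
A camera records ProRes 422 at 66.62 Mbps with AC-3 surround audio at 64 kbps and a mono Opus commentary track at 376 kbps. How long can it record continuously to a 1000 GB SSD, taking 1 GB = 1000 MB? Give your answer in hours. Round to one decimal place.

33.1 hours

Audio total: 64 + 376 = 440 kbps = 0.440 Mbps.
Total bitrate: 66.62 + 0.440 = 67.060 Mbps.
Capacity: 1000 GB = 8,000,000 Mb.
Recording time: 8,000,000 / 67.060 = 119,296 s ≈ 33.1 hours.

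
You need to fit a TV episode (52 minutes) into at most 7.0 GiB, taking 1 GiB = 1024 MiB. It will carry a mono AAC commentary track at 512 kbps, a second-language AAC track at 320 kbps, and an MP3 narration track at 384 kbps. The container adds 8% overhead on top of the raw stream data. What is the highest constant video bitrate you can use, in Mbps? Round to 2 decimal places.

Budget: 7.0 GiB = 60129.5 Mb.
Stream payload after overhead: 60129.5 / 1.08 = 55675.5 Mb.
52 min = 3120 s
Total bitrate budget: 55675.5 Mb / 3120 s = 17.845 Mbps.
Audio total: 512 + 320 + 384 = 1216 kbps = 1.216 Mbps.
Video: 17.845 − 1.216 = 16.629 Mbps.

16.63 Mbps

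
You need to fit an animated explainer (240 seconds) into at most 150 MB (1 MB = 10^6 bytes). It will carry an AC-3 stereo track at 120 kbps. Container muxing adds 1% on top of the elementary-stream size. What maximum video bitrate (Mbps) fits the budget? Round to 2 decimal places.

Budget: 150 MB = 1200.0 Mb.
Stream payload after overhead: 1200.0 / 1.01 = 1188.1 Mb.
Total bitrate budget: 1188.1 Mb / 240 s = 4.950 Mbps.
Audio: 120 kbps = 0.120 Mbps.
Video: 4.950 − 0.120 = 4.830 Mbps.

4.83 Mbps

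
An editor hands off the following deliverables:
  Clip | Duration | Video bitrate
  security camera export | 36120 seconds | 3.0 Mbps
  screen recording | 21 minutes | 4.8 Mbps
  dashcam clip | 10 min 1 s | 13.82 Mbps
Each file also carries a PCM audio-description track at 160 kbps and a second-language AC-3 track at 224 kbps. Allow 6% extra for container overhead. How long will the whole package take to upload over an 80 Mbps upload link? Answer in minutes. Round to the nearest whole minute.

Audio total: 160 + 224 = 384 kbps = 0.384 Mbps.
security camera export: 3.384 Mbps × 36120 s × 1.06 = 129563.9 Mb
screen recording: 5.184 Mbps × 1260 s × 1.06 = 6923.8 Mb
dashcam clip: 14.204 Mbps × 601 s × 1.06 = 9048.8 Mb
Total: 145536.4 Mb = 18192.1 MB.
At 80 Mbps: 145536.4 / 80 = 1819 s ≈ 30.3 minutes.

30 minutes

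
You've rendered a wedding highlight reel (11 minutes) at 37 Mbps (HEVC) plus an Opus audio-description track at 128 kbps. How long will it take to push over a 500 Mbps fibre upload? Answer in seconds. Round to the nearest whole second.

49 seconds

11 min = 660 s
Audio: 128 kbps = 0.128 Mbps.
Total bitrate: 37.128 Mbps.
File: 37.128 Mbps × 660 s = 24504.5 Mb.
At 500 Mbps: 24504.5 / 500 = 49.0 s ≈ 49 seconds.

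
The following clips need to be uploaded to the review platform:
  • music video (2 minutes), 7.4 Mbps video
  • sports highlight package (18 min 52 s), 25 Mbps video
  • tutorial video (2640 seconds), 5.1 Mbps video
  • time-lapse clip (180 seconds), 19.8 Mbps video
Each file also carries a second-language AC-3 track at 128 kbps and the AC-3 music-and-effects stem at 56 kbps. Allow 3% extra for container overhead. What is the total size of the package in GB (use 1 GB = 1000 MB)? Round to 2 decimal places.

Audio total: 128 + 56 = 184 kbps = 0.184 Mbps.
music video: 7.584 Mbps × 120 s × 1.03 = 937.4 Mb
sports highlight package: 25.184 Mbps × 1132 s × 1.03 = 29363.5 Mb
tutorial video: 5.284 Mbps × 2640 s × 1.03 = 14368.3 Mb
time-lapse clip: 19.984 Mbps × 180 s × 1.03 = 3705.0 Mb
Total: 48374.2 Mb = 6046.8 MB.
= 6.047 GB.

6.05 GB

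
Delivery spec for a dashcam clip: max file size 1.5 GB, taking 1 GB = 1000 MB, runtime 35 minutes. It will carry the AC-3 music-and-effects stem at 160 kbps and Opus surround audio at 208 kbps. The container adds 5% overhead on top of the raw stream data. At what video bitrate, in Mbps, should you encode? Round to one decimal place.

Budget: 1.5 GB = 12000.0 Mb.
Stream payload after overhead: 12000.0 / 1.05 = 11428.6 Mb.
35 min = 2100 s
Total bitrate budget: 11428.6 Mb / 2100 s = 5.442 Mbps.
Audio total: 160 + 208 = 368 kbps = 0.368 Mbps.
Video: 5.442 − 0.368 = 5.074 Mbps.

5.1 Mbps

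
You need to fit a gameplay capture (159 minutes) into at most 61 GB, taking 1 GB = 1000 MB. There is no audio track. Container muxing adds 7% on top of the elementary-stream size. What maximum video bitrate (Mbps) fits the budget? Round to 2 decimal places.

Budget: 61 GB = 488000.0 Mb.
Stream payload after overhead: 488000.0 / 1.07 = 456074.8 Mb.
159 min = 9540 s
Total bitrate budget: 456074.8 Mb / 9540 s = 47.807 Mbps.

47.81 Mbps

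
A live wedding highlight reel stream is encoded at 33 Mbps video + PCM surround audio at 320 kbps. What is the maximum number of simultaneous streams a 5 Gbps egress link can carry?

150

Audio: 320 kbps = 0.320 Mbps.
Per-viewer media rate: 33.320 Mbps.
5 Gbps = 5,000 Mbps; 5,000 / 33.320 = 150.06 → 150 viewers.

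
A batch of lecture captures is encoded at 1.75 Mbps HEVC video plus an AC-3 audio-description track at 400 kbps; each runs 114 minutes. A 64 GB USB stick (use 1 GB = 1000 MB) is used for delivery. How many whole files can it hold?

34

114 min = 6840 s
Audio: 400 kbps = 0.400 Mbps.
Total bitrate: 2.150 Mbps.
Per item: 2.150 Mbps × 6840 s = 14,706 Mb = 1,838 MB.
Capacity: 64 GB = 512,000 Mb; 34.82 items → 34 complete.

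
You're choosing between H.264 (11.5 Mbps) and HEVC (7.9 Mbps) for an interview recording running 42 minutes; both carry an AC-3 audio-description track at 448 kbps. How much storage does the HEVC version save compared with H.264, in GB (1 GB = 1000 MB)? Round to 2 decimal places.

1.13 GB

42 min = 2520 s
Audio: 448 kbps = 0.448 Mbps.
H.264: 11.948 Mbps × 2520 s = 30109.0 Mb = 3.764 GB.
HEVC: 8.348 Mbps × 2520 s = 21037.0 Mb = 2.630 GB.
Saving: 3.764 − 2.630 = 1.134 GB.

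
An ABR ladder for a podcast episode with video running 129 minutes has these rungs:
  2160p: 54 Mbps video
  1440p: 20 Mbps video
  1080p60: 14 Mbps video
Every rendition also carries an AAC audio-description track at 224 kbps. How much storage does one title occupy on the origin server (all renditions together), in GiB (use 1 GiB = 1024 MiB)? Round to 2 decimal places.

79.90 GiB

129 min = 7740 s
Audio: 224 kbps = 0.224 Mbps.
Sum of rendition bitrates: (54+0.224) + (20+0.224) + (14+0.224) = 88.672 Mbps.
× 7740 s = 686,321 Mb = 85,790 MB = 79.90 GiB.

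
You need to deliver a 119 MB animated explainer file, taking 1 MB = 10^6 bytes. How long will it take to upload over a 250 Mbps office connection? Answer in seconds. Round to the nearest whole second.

File: 119 MB = 952.0 Mb.
At 250 Mbps: 952.0 / 250 = 3.8 s ≈ 3.81 seconds.

4 seconds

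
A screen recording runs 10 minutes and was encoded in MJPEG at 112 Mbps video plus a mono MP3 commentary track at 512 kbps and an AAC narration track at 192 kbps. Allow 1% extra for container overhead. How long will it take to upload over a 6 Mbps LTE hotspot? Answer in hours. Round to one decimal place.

10 min = 600 s
Audio total: 512 + 192 = 704 kbps = 0.704 Mbps.
Total bitrate: 112.704 Mbps.
File: 112.704 Mbps × 600 s = 67622.4 Mb.
With 1% container overhead: ×1.01. → 68298.6 Mb.
At 6 Mbps: 68298.6 / 6 = 11383.1 s ≈ 3.16 hours.

3.2 hours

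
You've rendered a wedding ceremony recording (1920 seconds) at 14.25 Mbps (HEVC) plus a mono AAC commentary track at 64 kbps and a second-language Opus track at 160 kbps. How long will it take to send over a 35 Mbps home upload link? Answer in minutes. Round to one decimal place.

13.2 minutes

Audio total: 64 + 160 = 224 kbps = 0.224 Mbps.
Total bitrate: 14.474 Mbps.
File: 14.474 Mbps × 1920 s = 27790.1 Mb.
At 35 Mbps: 27790.1 / 35 = 794.0 s ≈ 13.2 minutes.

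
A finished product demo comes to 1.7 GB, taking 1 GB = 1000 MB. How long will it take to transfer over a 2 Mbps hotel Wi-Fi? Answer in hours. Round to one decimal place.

1.9 hours

File: 1.7 GB = 13600.0 Mb.
At 2 Mbps: 13600.0 / 2 = 6800.0 s ≈ 1.89 hours.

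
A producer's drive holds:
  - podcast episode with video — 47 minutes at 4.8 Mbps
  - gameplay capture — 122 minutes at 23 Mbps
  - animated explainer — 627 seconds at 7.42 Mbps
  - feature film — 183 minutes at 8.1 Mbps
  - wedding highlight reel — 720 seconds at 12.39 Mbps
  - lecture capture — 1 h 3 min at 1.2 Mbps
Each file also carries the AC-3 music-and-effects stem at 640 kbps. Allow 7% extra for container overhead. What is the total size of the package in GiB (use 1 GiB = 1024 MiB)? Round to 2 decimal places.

38.08 GiB

Audio: 640 kbps = 0.640 Mbps.
podcast episode with video: 5.440 Mbps × 2820 s × 1.07 = 16414.7 Mb
gameplay capture: 23.640 Mbps × 7320 s × 1.07 = 185157.9 Mb
animated explainer: 8.060 Mbps × 627 s × 1.07 = 5407.4 Mb
feature film: 8.740 Mbps × 10980 s × 1.07 = 102682.8 Mb
wedding highlight reel: 13.030 Mbps × 720 s × 1.07 = 10038.3 Mb
lecture capture: 1.840 Mbps × 3780 s × 1.07 = 7442.1 Mb
Total: 327143.1 Mb = 40892.9 MB.
= 38.08 GiB.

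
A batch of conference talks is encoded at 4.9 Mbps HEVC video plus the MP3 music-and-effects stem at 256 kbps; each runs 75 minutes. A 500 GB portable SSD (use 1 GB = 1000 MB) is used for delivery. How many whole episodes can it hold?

75 min = 4500 s
Audio: 256 kbps = 0.256 Mbps.
Total bitrate: 5.156 Mbps.
Per item: 5.156 Mbps × 4500 s = 23,202 Mb = 2,900 MB.
Capacity: 500 GB = 4,000,000 Mb; 172.40 items → 172 complete.

172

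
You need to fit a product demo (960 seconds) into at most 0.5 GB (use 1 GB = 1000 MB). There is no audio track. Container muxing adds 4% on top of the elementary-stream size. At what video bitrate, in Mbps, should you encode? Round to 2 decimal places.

Budget: 0.5 GB = 4000.0 Mb.
Stream payload after overhead: 4000.0 / 1.04 = 3846.2 Mb.
Total bitrate budget: 3846.2 Mb / 960 s = 4.006 Mbps.

4.01 Mbps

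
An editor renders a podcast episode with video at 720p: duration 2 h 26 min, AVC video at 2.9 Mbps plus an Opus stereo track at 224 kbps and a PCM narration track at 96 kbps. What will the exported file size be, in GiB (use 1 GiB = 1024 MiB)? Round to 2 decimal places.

3.28 GiB

2 h 26 min = 146 min = 8760 s
Audio total: 224 + 96 = 320 kbps = 0.320 Mbps.
Total bitrate: 2.9 + 0.320 = 3.220 Mbps.
Stream data: 3.220 Mbps × 8760 s = 28207.2 Mb.
28,207 Mb = 3,525,900,000 bytes ÷ 1,073,741,824 = 3.284 GiB.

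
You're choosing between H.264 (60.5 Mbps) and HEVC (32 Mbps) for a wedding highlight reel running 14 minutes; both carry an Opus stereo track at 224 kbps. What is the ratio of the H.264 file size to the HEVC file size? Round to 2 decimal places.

1.88

14 min = 840 s
Audio: 224 kbps = 0.224 Mbps.
H.264: 60.724 Mbps × 840 s = 51008.2 Mb = 6.376 GB.
HEVC: 32.224 Mbps × 840 s = 27068.2 Mb = 3.384 GB.
Ratio: 6.376 / 3.384 = 1.884.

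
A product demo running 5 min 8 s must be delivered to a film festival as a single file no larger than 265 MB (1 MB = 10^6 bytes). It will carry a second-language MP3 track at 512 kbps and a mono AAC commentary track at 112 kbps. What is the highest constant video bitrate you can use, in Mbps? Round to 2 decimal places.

6.26 Mbps

Budget: 265 MB = 2120.0 Mb.
5 min 8 s = 308 s
Total bitrate budget: 2120.0 Mb / 308 s = 6.883 Mbps.
Audio total: 512 + 112 = 624 kbps = 0.624 Mbps.
Video: 6.883 − 0.624 = 6.259 Mbps.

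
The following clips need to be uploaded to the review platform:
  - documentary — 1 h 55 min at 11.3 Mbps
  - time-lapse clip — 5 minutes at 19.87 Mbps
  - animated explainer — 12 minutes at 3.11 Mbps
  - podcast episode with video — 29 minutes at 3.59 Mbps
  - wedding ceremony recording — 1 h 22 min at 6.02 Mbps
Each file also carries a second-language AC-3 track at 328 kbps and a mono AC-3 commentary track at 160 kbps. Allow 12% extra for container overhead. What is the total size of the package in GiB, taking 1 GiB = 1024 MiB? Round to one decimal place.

16.8 GiB

Audio total: 328 + 160 = 488 kbps = 0.488 Mbps.
documentary: 11.788 Mbps × 6900 s × 1.12 = 91097.7 Mb
time-lapse clip: 20.358 Mbps × 300 s × 1.12 = 6840.3 Mb
animated explainer: 3.598 Mbps × 720 s × 1.12 = 2901.4 Mb
podcast episode with video: 4.078 Mbps × 1740 s × 1.12 = 7947.2 Mb
wedding ceremony recording: 6.508 Mbps × 4920 s × 1.12 = 35861.7 Mb
Total: 144648.3 Mb = 18081.0 MB.
= 16.84 GiB.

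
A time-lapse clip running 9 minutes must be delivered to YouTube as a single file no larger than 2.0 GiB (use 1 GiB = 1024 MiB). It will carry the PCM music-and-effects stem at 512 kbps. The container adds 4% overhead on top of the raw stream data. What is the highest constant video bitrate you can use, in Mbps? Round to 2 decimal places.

30.08 Mbps

Budget: 2.0 GiB = 17179.9 Mb.
Stream payload after overhead: 17179.9 / 1.04 = 16519.1 Mb.
9 min = 540 s
Total bitrate budget: 16519.1 Mb / 540 s = 30.591 Mbps.
Audio: 512 kbps = 0.512 Mbps.
Video: 30.591 − 0.512 = 30.079 Mbps.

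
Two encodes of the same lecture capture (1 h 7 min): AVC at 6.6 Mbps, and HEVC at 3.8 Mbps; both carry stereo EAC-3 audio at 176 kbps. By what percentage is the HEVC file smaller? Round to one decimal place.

1 h 7 min = 67 min = 4020 s
Audio: 176 kbps = 0.176 Mbps.
AVC: 6.776 Mbps × 4020 s = 27239.5 Mb = 3.405 GB.
HEVC: 3.976 Mbps × 4020 s = 15983.5 Mb = 1.998 GB.
Reduction: (1 − 1.998/3.405) × 100 = 41.32%.

41.3%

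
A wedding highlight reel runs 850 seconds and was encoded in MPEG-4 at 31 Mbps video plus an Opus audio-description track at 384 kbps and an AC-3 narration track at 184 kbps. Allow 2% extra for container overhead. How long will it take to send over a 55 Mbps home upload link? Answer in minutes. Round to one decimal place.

Audio total: 384 + 184 = 568 kbps = 0.568 Mbps.
Total bitrate: 31.568 Mbps.
File: 31.568 Mbps × 850 s = 26832.8 Mb.
With 2% container overhead: ×1.02. → 27369.5 Mb.
At 55 Mbps: 27369.5 / 55 = 497.6 s ≈ 8.29 minutes.

8.3 minutes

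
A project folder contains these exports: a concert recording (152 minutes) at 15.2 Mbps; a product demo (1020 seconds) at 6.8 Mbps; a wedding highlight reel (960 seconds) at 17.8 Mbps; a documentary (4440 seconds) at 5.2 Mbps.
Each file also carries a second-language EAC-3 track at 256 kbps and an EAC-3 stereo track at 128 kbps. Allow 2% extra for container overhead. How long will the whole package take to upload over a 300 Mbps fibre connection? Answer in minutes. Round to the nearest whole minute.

11 minutes

Audio total: 256 + 128 = 384 kbps = 0.384 Mbps.
concert recording: 15.584 Mbps × 9120 s × 1.02 = 144968.6 Mb
product demo: 7.184 Mbps × 1020 s × 1.02 = 7474.2 Mb
wedding highlight reel: 18.184 Mbps × 960 s × 1.02 = 17805.8 Mb
documentary: 5.584 Mbps × 4440 s × 1.02 = 25288.8 Mb
Total: 195537.4 Mb = 24442.2 MB.
At 300 Mbps: 195537.4 / 300 = 652 s ≈ 10.9 minutes.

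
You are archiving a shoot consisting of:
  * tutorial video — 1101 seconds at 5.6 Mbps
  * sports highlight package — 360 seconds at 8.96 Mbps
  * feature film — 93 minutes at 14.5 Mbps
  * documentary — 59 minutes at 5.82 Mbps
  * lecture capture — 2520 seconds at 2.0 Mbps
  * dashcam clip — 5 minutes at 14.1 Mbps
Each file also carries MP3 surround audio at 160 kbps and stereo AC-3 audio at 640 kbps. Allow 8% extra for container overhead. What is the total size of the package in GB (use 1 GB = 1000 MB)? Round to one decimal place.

17.7 GB

Audio total: 160 + 640 = 800 kbps = 0.800 Mbps.
tutorial video: 6.400 Mbps × 1101 s × 1.08 = 7610.1 Mb
sports highlight package: 9.760 Mbps × 360 s × 1.08 = 3794.7 Mb
feature film: 15.300 Mbps × 5580 s × 1.08 = 92203.9 Mb
documentary: 6.620 Mbps × 3540 s × 1.08 = 25309.6 Mb
lecture capture: 2.800 Mbps × 2520 s × 1.08 = 7620.5 Mb
dashcam clip: 14.900 Mbps × 300 s × 1.08 = 4827.6 Mb
Total: 141366.4 Mb = 17670.8 MB.
= 17.67 GB.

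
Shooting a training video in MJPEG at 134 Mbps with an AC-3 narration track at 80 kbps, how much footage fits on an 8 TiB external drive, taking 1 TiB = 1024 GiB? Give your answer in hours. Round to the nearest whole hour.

146 hours

Audio: 80 kbps = 0.080 Mbps.
Total bitrate: 134 + 0.080 = 134.080 Mbps.
Capacity: 8 TiB = 70,368,744 Mb.
Recording time: 70,368,744 / 134.080 = 524,827 s ≈ 146 hours.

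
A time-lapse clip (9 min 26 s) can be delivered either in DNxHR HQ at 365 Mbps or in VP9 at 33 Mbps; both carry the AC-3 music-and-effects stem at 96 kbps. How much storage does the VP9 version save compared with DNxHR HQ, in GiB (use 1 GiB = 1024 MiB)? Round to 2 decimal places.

9 min 26 s = 566 s
Audio: 96 kbps = 0.096 Mbps.
DNxHR HQ: 365.096 Mbps × 566 s = 206644.3 Mb = 24.057 GiB.
VP9: 33.096 Mbps × 566 s = 18732.3 Mb = 2.181 GiB.
Saving: 24.057 − 2.181 = 21.876 GiB.

21.88 GiB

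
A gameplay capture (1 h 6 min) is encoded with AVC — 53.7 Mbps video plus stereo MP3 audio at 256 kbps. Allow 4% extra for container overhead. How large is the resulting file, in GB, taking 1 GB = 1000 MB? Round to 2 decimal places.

1 h 6 min = 66 min = 3960 s
Audio: 256 kbps = 0.256 Mbps.
Total bitrate: 53.7 + 0.256 = 53.956 Mbps.
Stream data: 53.956 Mbps × 3960 s = 213665.8 Mb.
With 4% container overhead: ×1.04.
222,212 Mb ÷ 8 = 27,777 MB → 27.78 GB.

27.78 GB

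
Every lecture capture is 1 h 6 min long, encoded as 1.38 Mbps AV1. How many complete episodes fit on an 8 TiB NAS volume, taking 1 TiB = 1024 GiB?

12876

1 h 6 min = 66 min = 3960 s
Per item: 1.380 Mbps × 3960 s = 5,465 Mb = 683.1 MB.
Capacity: 8 TiB = 70,368,744 Mb; 12876.73 items → 12876 complete.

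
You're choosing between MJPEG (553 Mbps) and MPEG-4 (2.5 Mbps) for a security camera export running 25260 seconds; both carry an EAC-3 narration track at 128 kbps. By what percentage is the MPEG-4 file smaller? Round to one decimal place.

Audio: 128 kbps = 0.128 Mbps.
MJPEG: 553.128 Mbps × 25260 s = 13972013.3 Mb = 1626.556 GiB.
MPEG-4: 2.628 Mbps × 25260 s = 66383.3 Mb = 7.728 GiB.
Reduction: (1 − 7.728/1626.556) × 100 = 99.52%.

99.5%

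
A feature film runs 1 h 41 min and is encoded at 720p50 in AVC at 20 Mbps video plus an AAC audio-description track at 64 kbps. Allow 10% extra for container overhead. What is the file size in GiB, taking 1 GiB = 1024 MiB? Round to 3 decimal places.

1 h 41 min = 101 min = 6060 s
Audio: 64 kbps = 0.064 Mbps.
Total bitrate: 20 + 0.064 = 20.064 Mbps.
Stream data: 20.064 Mbps × 6060 s = 121587.8 Mb.
With 10% container overhead: ×1.10.
133,747 Mb = 16,718,328,000 bytes ÷ 1,073,741,824 = 15.57 GiB.

15.570 GiB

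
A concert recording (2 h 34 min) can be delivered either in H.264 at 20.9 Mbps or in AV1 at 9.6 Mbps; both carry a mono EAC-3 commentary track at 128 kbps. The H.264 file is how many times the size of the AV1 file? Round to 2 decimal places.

2.16

2 h 34 min = 154 min = 9240 s
Audio: 128 kbps = 0.128 Mbps.
H.264: 21.028 Mbps × 9240 s = 194298.7 Mb = 24.287 GB.
AV1: 9.728 Mbps × 9240 s = 89886.7 Mb = 11.236 GB.
Ratio: 24.287 / 11.236 = 2.162.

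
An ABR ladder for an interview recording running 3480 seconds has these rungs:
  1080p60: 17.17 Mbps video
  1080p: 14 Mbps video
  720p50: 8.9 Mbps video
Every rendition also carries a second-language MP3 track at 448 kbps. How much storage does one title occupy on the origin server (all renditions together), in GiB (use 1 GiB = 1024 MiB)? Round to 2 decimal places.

16.78 GiB

Audio: 448 kbps = 0.448 Mbps.
Sum of rendition bitrates: (17.17+0.448) + (14+0.448) + (8.9+0.448) = 41.414 Mbps.
× 3480 s = 144,121 Mb = 18,015 MB = 16.78 GiB.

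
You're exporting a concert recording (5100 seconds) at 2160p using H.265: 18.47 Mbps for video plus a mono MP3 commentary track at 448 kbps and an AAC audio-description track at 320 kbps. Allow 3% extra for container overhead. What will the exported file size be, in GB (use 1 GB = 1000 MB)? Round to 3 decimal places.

Audio total: 448 + 320 = 768 kbps = 0.768 Mbps.
Total bitrate: 18.47 + 0.768 = 19.238 Mbps.
Stream data: 19.238 Mbps × 5100 s = 98113.8 Mb.
With 3% container overhead: ×1.03.
101,057 Mb ÷ 8 = 12,632 MB → 12.63 GB.

12.632 GB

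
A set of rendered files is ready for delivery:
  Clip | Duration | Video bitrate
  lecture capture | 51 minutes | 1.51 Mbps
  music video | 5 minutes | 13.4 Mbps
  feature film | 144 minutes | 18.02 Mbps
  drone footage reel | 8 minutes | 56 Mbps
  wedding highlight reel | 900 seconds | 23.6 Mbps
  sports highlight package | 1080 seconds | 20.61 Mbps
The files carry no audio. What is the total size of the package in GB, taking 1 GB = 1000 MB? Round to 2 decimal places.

29.34 GB

lecture capture: 1.510 Mbps × 3060 s = 4620.6 Mb
music video: 13.400 Mbps × 300 s = 4020.0 Mb
feature film: 18.020 Mbps × 8640 s = 155692.8 Mb
drone footage reel: 56.000 Mbps × 480 s = 26880.0 Mb
wedding highlight reel: 23.600 Mbps × 900 s = 21240.0 Mb
sports highlight package: 20.610 Mbps × 1080 s = 22258.8 Mb
Total: 234712.2 Mb = 29339.0 MB.
= 29.34 GB.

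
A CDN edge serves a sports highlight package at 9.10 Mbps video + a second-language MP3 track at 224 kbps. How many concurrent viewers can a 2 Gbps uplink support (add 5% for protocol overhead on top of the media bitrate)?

Audio: 224 kbps = 0.224 Mbps.
Per-viewer media rate: 9.324 Mbps.
On the wire with 5% overhead: 9.790 Mbps.
2 Gbps = 2,000 Mbps; 2,000 / 9.790 = 204.29 → 204 viewers.

204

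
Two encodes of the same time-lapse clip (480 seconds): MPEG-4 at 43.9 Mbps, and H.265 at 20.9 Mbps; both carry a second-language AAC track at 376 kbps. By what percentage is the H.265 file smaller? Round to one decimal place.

Audio: 376 kbps = 0.376 Mbps.
MPEG-4: 44.276 Mbps × 480 s = 21252.5 Mb = 2.474 GiB.
H.265: 21.276 Mbps × 480 s = 10212.5 Mb = 1.189 GiB.
Reduction: (1 − 1.189/2.474) × 100 = 51.95%.

51.9%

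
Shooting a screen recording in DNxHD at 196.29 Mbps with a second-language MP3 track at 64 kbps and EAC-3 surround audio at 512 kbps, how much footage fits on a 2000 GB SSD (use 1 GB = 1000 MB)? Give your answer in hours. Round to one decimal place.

Audio total: 64 + 512 = 576 kbps = 0.576 Mbps.
Total bitrate: 196.29 + 0.576 = 196.866 Mbps.
Capacity: 2000 GB = 16,000,000 Mb.
Recording time: 16,000,000 / 196.866 = 81,274 s ≈ 22.6 hours.

22.6 hours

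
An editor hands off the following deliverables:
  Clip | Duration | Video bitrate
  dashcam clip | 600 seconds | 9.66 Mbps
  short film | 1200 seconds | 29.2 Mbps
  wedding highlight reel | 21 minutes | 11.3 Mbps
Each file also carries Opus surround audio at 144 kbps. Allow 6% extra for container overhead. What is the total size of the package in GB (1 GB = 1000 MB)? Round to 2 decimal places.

Audio: 144 kbps = 0.144 Mbps.
dashcam clip: 9.804 Mbps × 600 s × 1.06 = 6235.3 Mb
short film: 29.344 Mbps × 1200 s × 1.06 = 37325.6 Mb
wedding highlight reel: 11.444 Mbps × 1260 s × 1.06 = 15284.6 Mb
Total: 58845.5 Mb = 7355.7 MB.
= 7.356 GB.

7.36 GB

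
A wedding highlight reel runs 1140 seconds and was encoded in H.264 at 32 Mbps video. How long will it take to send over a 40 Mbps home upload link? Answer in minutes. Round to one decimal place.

15.2 minutes

File: 32.000 Mbps × 1140 s = 36480.0 Mb.
At 40 Mbps: 36480.0 / 40 = 912.0 s ≈ 15.2 minutes.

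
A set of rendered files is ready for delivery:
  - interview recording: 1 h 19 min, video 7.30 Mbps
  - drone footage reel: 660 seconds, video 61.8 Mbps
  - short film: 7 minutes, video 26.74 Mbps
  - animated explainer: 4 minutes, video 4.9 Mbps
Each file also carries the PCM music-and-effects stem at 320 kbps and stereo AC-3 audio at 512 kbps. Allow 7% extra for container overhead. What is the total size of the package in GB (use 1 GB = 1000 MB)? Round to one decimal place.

12.4 GB

Audio total: 320 + 512 = 832 kbps = 0.832 Mbps.
interview recording: 8.132 Mbps × 4740 s × 1.07 = 41243.9 Mb
drone footage reel: 62.632 Mbps × 660 s × 1.07 = 44230.7 Mb
short film: 27.572 Mbps × 420 s × 1.07 = 12390.9 Mb
animated explainer: 5.732 Mbps × 240 s × 1.07 = 1472.0 Mb
Total: 99337.4 Mb = 12417.2 MB.
= 12.42 GB.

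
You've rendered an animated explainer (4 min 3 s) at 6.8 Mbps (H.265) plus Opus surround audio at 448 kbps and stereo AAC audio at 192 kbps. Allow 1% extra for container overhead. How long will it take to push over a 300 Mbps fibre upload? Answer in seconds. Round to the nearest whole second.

4 min 3 s = 243 s
Audio total: 448 + 192 = 640 kbps = 0.640 Mbps.
Total bitrate: 7.440 Mbps.
File: 7.440 Mbps × 243 s = 1807.9 Mb.
With 1% container overhead: ×1.01. → 1826.0 Mb.
At 300 Mbps: 1826.0 / 300 = 6.1 s ≈ 6.09 seconds.

6 seconds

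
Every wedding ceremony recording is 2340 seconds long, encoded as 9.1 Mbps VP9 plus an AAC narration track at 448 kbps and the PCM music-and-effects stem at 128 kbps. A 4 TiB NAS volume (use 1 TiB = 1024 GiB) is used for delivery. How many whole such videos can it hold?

Audio total: 448 + 128 = 576 kbps = 0.576 Mbps.
Total bitrate: 9.676 Mbps.
Per item: 9.676 Mbps × 2340 s = 22,642 Mb = 2,830 MB.
Capacity: 4 TiB = 35,184,372 Mb; 1553.95 items → 1553 complete.

1553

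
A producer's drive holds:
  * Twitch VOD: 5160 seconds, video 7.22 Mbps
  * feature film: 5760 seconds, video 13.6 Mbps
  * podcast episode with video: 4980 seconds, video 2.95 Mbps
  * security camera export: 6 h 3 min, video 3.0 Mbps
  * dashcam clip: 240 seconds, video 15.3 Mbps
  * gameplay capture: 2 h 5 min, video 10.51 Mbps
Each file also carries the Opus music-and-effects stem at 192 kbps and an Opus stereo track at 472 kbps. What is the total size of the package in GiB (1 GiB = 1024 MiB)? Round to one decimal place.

Audio total: 192 + 472 = 664 kbps = 0.664 Mbps.
Twitch VOD: 7.884 Mbps × 5160 s = 40681.4 Mb
feature film: 14.264 Mbps × 5760 s = 82160.6 Mb
podcast episode with video: 3.614 Mbps × 4980 s = 17997.7 Mb
security camera export: 3.664 Mbps × 21780 s = 79801.9 Mb
dashcam clip: 15.964 Mbps × 240 s = 3831.4 Mb
gameplay capture: 11.174 Mbps × 7500 s = 83805.0 Mb
Total: 308278.1 Mb = 38534.8 MB.
= 35.89 GiB.

35.9 GiB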